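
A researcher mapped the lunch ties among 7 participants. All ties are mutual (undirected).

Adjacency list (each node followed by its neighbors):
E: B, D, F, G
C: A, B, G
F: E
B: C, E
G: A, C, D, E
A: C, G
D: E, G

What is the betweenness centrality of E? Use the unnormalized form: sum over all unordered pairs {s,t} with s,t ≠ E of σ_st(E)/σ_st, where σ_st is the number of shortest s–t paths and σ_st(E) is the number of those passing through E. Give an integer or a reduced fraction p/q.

13/2

Pairs whose geodesics pass through E — G–F: 1; G–B: 1/2; F–C: 2/2; F–D: 1; F–B: 1; F–A: 1; D–B: 1.
All other pairs contribute 0.
Summing the contributions gives betweenness(E) = 13/2.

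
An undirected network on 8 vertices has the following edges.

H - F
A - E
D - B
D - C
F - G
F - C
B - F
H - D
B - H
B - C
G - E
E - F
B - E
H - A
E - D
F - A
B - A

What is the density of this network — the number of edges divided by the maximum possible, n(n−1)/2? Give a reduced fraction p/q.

17/28

There are 17 edges and 8 nodes, so the maximum possible is C(8,2) = 28.
Density = 17/28.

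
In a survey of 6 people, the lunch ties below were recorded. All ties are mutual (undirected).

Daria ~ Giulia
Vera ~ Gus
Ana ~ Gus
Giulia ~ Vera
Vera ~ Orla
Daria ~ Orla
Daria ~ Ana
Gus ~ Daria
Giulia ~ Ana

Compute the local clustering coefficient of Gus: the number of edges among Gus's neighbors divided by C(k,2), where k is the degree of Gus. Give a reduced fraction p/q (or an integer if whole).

1/3

Gus's neighbors: Ana, Daria, and Vera (k = 3).
Possible neighbor pairs: C(3,2) = 3. Edges among them: Ana–Daria → e = 1.
Clustering(Gus) = 1/3.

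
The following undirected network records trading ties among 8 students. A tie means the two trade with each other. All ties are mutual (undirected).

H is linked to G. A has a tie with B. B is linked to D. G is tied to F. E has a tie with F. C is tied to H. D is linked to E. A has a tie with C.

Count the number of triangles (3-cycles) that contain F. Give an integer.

F's neighbors are E and G, but none of them are tied to each other, so no triangle contains F.

0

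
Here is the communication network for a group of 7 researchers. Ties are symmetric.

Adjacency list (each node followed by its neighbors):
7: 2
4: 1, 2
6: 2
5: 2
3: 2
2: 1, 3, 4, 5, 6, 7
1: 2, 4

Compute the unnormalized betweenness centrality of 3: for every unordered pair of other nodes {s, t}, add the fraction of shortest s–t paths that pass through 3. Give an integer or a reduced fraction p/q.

No shortest path between any pair of other nodes passes through 3.
Summing the contributions gives betweenness(3) = 0.

0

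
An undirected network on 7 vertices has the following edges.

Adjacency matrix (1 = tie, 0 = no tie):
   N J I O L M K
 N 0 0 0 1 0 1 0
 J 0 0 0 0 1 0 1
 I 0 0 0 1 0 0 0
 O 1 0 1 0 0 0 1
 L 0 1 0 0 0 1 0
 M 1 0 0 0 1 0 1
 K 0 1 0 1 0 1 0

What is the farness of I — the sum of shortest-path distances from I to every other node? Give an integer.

15

Distances from I: J:3, K:2, L:4, M:3, N:2, O:1.
Sum = 3 + 2 + 4 + 3 + 2 + 1 = 15.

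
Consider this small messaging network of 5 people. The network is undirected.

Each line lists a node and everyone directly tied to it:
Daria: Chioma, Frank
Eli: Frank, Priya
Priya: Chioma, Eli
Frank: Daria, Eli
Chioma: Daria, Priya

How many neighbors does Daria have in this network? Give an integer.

2

Daria is directly tied to Chioma and Frank. That is 2 neighbors, so the degree of Daria is 2.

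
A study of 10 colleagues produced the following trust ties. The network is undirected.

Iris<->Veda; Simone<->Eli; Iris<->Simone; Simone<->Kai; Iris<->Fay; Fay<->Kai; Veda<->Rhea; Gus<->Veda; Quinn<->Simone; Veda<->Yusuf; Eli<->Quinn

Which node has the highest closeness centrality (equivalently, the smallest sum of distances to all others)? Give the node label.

Farness (sum of distances to all others) for each node — Eli:24, Fay:21, Gus:25, Iris:15, Kai:23, Quinn:24, Rhea:25, Simone:17, Veda:17, Yusuf:25.
The smallest farness is 15, for Iris, so Iris has the highest closeness.

Iris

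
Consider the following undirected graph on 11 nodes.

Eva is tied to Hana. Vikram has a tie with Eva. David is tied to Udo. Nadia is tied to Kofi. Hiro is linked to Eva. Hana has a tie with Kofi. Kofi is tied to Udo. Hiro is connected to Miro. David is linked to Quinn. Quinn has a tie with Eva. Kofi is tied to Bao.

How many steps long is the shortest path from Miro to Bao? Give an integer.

5

One shortest route is Miro – Hiro – Eva – Hana – Kofi – Bao, which uses 5 edges, and at distance 4 from Miro we only reach {David, Kofi}, which does not include Bao. So d(Miro,Bao) = 5.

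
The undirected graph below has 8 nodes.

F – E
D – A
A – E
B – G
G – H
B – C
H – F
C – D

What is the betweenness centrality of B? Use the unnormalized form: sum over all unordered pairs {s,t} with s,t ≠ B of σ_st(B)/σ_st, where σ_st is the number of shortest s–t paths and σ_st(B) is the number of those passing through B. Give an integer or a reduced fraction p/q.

Pairs whose geodesics pass through B — H–C: 1; H–D: 1/2; G–C: 1; G–D: 1; G–A: 1/2; C–F: 1/2.
All other pairs contribute 0.
Summing the contributions gives betweenness(B) = 9/2.

9/2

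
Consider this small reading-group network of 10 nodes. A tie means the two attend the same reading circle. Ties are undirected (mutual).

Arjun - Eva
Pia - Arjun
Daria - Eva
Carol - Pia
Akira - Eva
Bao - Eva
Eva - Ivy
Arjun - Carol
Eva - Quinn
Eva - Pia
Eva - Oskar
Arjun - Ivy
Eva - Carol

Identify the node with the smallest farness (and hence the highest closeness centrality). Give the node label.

Eva

Farness (sum of distances to all others) for each node — Akira:17, Arjun:14, Bao:17, Carol:15, Daria:17, Eva:9, Ivy:16, Oskar:17, Pia:15, Quinn:17.
The smallest farness is 9, for Eva, so Eva has the highest closeness.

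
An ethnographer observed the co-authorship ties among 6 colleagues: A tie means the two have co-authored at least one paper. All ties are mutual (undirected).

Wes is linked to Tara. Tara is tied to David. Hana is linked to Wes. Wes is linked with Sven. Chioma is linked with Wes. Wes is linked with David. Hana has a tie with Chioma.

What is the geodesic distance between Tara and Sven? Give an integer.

One shortest route is Tara – Wes – Sven, which uses 2 edges, and Tara and Sven are not directly tied, so nothing shorter exists. So d(Tara,Sven) = 2.

2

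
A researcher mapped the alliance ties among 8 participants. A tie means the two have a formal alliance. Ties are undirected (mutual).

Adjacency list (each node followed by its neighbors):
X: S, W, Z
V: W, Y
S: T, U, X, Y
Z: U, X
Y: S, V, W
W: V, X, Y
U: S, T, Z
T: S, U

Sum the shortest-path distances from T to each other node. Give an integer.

14

Distances from T: S:1, U:1, V:3, W:3, X:2, Y:2, Z:2.
Sum = 1 + 1 + 3 + 3 + 2 + 2 + 2 = 14.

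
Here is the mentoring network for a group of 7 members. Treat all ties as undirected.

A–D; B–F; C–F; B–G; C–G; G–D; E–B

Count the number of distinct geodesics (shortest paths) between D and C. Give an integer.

The shortest distance is 2, and the only length-2 path is D–G–C. So there is exactly 1 shortest path.

1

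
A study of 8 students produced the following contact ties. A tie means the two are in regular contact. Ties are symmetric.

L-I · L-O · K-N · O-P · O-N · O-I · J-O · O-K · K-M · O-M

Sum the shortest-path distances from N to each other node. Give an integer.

Distances from N: I:2, J:2, K:1, L:2, M:2, O:1, P:2.
Sum = 2 + 2 + 1 + 2 + 2 + 1 + 2 = 12.

12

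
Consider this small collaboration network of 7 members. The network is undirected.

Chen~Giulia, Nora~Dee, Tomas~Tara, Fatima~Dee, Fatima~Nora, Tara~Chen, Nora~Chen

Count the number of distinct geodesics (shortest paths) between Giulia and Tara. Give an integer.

1

The shortest distance is 2, and the only length-2 path is Giulia–Chen–Tara. So there is exactly 1 shortest path.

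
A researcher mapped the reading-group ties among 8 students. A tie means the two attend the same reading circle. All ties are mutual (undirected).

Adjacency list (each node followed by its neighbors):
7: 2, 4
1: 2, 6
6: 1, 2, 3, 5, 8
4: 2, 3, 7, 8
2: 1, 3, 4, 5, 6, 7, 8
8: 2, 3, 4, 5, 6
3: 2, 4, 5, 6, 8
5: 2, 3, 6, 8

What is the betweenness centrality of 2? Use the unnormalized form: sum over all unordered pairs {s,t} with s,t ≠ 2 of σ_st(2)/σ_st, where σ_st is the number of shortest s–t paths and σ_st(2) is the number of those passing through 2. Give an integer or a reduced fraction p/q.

43/6

Pairs whose geodesics pass through 2 — 8–1: 1/2; 8–7: 1/2; 6–4: 1/3; 6–7: 1; 5–1: 1/2; 5–4: 1/3; 5–7: 1; 3–1: 1/2; 3–7: 1/2; 1–4: 1; 1–7: 1.
All other pairs contribute 0.
Summing the contributions gives betweenness(2) = 43/6.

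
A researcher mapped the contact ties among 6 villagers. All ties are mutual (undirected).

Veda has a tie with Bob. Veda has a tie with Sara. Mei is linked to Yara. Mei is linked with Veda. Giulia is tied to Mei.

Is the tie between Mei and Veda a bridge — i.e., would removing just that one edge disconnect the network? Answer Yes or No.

Without the Mei–Veda edge there is no alternate route between Mei and Veda, so the network disconnects. It is a bridge.

Yes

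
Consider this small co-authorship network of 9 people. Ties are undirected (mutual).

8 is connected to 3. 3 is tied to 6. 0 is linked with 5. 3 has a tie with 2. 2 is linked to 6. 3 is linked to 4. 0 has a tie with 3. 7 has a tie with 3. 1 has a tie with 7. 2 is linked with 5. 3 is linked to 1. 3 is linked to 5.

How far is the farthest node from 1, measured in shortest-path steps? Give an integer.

2

Distances from 1: 0:2, 2:2, 3:1, 4:2, 5:2, 6:2, 7:1, 8:2.
The largest is 2 (to 4, 0, 5, 8, 2, and 6), so the eccentricity of 1 is 2.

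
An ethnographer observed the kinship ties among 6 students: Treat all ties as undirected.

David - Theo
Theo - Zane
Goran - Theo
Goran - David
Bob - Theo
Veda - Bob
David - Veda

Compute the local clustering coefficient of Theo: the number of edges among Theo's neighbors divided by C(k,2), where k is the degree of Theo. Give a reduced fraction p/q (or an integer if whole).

Theo's neighbors: Bob, David, Goran, and Zane (k = 4).
Possible neighbor pairs: C(4,2) = 6. Edges among them: David–Goran → e = 1.
Clustering(Theo) = 1/6.

1/6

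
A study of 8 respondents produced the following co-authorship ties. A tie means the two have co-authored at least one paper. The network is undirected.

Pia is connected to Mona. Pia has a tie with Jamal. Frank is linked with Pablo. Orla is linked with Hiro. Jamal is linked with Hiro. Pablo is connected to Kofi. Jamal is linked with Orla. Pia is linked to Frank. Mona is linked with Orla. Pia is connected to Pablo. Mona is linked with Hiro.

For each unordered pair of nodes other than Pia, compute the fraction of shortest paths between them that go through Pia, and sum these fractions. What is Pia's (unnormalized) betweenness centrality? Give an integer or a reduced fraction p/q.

37/3

Pairs whose geodesics pass through Pia — Orla–Frank: 2/2; Orla–Kofi: 2/2; Orla–Pablo: 2/2; Frank–Mona: 1; Frank–Jamal: 1; Frank–Hiro: 2/2; Kofi–Mona: 1; Kofi–Jamal: 1; Kofi–Hiro: 2/2; Mona–Jamal: 1/3; Mona–Pablo: 1; Jamal–Pablo: 1; Pablo–Hiro: 2/2.
All other pairs contribute 0.
Summing the contributions gives betweenness(Pia) = 37/3.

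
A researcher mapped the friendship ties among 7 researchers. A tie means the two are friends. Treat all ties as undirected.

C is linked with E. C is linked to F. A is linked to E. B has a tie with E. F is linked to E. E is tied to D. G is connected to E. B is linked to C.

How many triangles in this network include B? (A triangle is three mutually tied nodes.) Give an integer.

B's neighbors: C and E.
Neighbor pairs that are themselves tied: B–C–E. Each forms one triangle with B, for 1 in total.

1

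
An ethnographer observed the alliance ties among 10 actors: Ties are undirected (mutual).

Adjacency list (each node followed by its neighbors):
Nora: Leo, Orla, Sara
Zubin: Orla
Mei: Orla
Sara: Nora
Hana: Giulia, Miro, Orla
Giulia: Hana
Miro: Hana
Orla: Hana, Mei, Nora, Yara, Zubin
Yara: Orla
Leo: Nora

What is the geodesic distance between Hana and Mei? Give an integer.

One shortest route is Hana – Orla – Mei, which uses 2 edges, and Hana and Mei are not directly tied, so nothing shorter exists. So d(Hana,Mei) = 2.

2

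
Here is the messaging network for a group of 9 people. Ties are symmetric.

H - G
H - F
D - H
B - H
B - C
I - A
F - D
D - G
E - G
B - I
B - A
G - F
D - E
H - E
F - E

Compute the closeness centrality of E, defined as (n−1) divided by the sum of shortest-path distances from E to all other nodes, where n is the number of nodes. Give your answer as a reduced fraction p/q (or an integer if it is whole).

Distances from E: A:3, B:2, C:3, D:1, F:1, G:1, H:1, I:3. Sum = 15.
n = 9, so closeness = 8/15.

8/15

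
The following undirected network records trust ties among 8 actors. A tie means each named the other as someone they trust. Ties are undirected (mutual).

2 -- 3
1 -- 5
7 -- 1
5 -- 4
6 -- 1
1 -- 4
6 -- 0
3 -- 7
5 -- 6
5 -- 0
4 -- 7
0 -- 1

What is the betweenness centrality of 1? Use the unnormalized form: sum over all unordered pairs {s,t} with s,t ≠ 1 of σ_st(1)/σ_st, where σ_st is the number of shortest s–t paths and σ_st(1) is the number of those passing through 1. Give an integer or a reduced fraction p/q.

17/2

Pairs whose geodesics pass through 1 — 3–5: 1/2; 3–0: 1; 3–6: 1; 2–5: 1/2; 2–0: 1; 2–6: 1; 5–7: 1/2; 7–0: 1; 7–6: 1; 0–4: 1/2; 6–4: 1/2.
All other pairs contribute 0.
Summing the contributions gives betweenness(1) = 17/2.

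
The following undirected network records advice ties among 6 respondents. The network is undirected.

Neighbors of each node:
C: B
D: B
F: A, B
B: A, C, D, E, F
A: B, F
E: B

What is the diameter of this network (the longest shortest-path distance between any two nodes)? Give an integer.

Eccentricity of each node (its greatest distance to any other): A:2, B:1, C:2, D:2, E:2, F:2.
The maximum eccentricity is 2, realized for instance by the pair A–E via A – B – E. So the diameter is 2.

2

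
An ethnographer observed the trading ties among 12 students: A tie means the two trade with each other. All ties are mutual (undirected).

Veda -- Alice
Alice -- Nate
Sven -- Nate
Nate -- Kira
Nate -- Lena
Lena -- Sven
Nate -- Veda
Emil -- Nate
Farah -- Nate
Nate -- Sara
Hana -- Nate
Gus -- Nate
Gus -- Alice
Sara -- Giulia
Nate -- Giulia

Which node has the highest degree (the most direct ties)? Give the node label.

Nate

Degrees — Alice:3, Emil:1, Farah:1, Giulia:2, Gus:2, Hana:1, Kira:1, Lena:2, Nate:11, Sara:2, Sven:2, Veda:2.
The maximum is 11, attained only by Nate.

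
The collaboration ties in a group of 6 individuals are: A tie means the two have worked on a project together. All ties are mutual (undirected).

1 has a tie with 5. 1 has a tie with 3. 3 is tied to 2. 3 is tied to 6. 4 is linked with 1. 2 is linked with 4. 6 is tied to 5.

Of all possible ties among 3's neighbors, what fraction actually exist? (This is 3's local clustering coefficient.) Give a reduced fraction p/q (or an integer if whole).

3's neighbors: 1, 2, and 6 (k = 3).
Possible neighbor pairs: C(3,2) = 3. Edges among them: none → e = 0.
Clustering(3) = 0/3 = 0.

0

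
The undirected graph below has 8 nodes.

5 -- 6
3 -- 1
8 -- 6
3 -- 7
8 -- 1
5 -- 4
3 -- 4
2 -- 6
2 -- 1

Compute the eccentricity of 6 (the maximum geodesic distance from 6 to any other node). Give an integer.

Distances from 6: 1:2, 2:1, 3:3, 4:2, 5:1, 7:4, 8:1.
The largest is 4 (to 7), so the eccentricity of 6 is 4.

4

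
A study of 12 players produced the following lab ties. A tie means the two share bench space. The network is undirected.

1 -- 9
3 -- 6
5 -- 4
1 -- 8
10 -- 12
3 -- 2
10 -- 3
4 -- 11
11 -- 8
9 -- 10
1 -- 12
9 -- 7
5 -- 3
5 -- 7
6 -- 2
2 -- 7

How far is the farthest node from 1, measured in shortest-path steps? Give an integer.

Distances from 1: 2:3, 3:3, 4:3, 5:3, 6:4, 7:2, 8:1, 9:1, 10:2, 11:2, 12:1.
The largest is 4 (to 6), so the eccentricity of 1 is 4.

4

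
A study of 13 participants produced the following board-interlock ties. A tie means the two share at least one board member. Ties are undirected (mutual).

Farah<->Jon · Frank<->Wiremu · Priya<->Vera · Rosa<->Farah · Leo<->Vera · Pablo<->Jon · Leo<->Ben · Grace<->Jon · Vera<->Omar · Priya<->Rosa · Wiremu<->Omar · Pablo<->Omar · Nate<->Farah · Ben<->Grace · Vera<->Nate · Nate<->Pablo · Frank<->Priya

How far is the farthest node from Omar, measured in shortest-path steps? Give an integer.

3

Distances from Omar: Ben:3, Farah:3, Frank:2, Grace:3, Jon:2, Leo:2, Nate:2, Pablo:1, Priya:2, Rosa:3, Vera:1, Wiremu:1.
The largest is 3 (to Farah, Grace, Rosa, and Ben), so the eccentricity of Omar is 3.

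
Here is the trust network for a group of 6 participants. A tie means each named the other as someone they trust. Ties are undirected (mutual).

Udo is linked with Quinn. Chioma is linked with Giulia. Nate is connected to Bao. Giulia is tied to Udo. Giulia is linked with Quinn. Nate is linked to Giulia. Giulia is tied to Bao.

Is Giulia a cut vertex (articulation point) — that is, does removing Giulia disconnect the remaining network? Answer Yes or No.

Yes

Removing Giulia leaves {Quinn and Udo} with no path to {Chioma}, so the network splits into 3 components. Giulia is a cut vertex.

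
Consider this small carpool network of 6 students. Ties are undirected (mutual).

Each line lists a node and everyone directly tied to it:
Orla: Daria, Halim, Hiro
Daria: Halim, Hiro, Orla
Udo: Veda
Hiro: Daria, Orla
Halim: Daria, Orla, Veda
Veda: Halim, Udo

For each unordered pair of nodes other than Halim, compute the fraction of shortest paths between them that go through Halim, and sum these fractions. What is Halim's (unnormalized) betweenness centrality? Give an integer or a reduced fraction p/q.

Pairs whose geodesics pass through Halim — Daria–Udo: 1; Daria–Veda: 1; Hiro–Udo: 2/2; Hiro–Veda: 2/2; Udo–Orla: 1; Orla–Veda: 1.
All other pairs contribute 0.
Summing the contributions gives betweenness(Halim) = 6.

6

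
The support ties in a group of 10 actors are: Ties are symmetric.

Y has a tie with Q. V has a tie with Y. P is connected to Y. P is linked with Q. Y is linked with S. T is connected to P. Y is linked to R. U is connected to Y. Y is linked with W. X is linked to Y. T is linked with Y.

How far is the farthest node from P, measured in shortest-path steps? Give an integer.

2

Distances from P: Q:1, R:2, S:2, T:1, U:2, V:2, W:2, X:2, Y:1.
The largest is 2 (to V, R, X, S, W, and U), so the eccentricity of P is 2.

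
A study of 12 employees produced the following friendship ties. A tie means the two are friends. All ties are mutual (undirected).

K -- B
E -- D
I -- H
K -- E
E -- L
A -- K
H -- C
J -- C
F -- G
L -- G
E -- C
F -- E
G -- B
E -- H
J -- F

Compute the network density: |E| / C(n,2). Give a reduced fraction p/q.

There are 15 edges and 12 nodes, so the maximum possible is C(12,2) = 66.
Density = 15/66 = 5/22.

5/22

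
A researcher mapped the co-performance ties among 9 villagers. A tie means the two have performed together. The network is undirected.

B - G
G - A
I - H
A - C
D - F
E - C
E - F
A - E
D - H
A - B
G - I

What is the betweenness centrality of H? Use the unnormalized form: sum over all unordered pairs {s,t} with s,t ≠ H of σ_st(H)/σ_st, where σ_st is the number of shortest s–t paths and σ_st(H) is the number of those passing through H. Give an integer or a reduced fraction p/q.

7/2

Pairs whose geodesics pass through H — F–I: 1; D–I: 1; D–G: 1; D–B: 1/2.
All other pairs contribute 0.
Summing the contributions gives betweenness(H) = 7/2.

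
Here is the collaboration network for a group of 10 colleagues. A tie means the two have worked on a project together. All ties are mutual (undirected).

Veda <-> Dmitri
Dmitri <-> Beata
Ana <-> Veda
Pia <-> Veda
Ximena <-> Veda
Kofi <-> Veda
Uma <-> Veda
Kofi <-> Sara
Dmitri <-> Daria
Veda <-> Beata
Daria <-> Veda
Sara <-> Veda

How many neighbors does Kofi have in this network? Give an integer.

Kofi is directly tied to Sara and Veda. That is 2 neighbors, so the degree of Kofi is 2.

2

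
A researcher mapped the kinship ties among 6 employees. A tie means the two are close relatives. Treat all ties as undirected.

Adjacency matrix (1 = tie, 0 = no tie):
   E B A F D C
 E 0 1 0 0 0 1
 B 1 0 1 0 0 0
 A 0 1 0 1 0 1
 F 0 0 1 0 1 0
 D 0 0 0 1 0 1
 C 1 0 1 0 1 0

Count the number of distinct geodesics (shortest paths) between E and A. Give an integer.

2

The shortest distance is 2. The length-2 paths are: E–B–A; E–C–A.
That gives 2 distinct shortest paths.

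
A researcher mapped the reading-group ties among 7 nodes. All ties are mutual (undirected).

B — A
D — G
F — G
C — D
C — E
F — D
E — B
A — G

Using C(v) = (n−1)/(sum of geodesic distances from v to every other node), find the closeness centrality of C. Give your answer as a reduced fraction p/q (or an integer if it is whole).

6/11

Distances from C: A:3, B:2, D:1, E:1, F:2, G:2. Sum = 11.
n = 7, so closeness = 6/11.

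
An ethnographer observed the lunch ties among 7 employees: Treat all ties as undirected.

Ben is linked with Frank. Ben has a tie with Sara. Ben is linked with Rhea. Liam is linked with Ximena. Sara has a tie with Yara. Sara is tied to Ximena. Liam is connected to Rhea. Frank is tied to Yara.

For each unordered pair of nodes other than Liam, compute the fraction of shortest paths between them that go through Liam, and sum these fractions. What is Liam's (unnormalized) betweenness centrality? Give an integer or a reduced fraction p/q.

1

Pairs whose geodesics pass through Liam — Rhea–Ximena: 1.
All other pairs contribute 0.
Summing the contributions gives betweenness(Liam) = 1.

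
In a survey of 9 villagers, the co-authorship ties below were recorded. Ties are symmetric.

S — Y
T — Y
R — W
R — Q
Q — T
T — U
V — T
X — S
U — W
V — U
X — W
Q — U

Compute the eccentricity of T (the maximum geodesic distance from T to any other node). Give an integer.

Distances from T: Q:1, R:2, S:2, U:1, V:1, W:2, X:3, Y:1.
The largest is 3 (to X), so the eccentricity of T is 3.

3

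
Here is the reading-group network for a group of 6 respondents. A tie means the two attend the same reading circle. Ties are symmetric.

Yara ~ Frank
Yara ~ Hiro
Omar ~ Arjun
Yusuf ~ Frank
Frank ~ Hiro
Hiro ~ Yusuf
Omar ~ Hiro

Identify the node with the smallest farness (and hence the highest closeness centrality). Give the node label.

Hiro

Farness (sum of distances to all others) for each node — Arjun:12, Frank:8, Hiro:6, Omar:8, Yara:9, Yusuf:9.
The smallest farness is 6, for Hiro, so Hiro has the highest closeness.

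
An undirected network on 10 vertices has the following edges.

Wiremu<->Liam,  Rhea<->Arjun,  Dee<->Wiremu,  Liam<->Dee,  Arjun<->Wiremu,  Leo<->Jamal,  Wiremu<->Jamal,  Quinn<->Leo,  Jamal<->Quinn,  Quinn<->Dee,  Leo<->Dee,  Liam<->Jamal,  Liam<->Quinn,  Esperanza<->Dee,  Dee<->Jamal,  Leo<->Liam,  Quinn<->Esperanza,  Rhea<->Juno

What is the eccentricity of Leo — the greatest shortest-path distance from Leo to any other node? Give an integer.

Distances from Leo: Arjun:3, Dee:1, Esperanza:2, Jamal:1, Juno:5, Liam:1, Quinn:1, Rhea:4, Wiremu:2.
The largest is 5 (to Juno), so the eccentricity of Leo is 5.

5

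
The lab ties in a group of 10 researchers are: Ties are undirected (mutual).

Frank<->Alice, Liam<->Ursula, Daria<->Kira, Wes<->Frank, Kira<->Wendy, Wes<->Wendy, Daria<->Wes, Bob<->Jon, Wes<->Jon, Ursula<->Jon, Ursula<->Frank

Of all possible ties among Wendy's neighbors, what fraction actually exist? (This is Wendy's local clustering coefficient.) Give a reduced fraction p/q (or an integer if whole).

0

Wendy's neighbors: Kira and Wes (k = 2).
Possible neighbor pairs: C(2,2) = 1. Edges among them: none → e = 0.
Clustering(Wendy) = 0/1.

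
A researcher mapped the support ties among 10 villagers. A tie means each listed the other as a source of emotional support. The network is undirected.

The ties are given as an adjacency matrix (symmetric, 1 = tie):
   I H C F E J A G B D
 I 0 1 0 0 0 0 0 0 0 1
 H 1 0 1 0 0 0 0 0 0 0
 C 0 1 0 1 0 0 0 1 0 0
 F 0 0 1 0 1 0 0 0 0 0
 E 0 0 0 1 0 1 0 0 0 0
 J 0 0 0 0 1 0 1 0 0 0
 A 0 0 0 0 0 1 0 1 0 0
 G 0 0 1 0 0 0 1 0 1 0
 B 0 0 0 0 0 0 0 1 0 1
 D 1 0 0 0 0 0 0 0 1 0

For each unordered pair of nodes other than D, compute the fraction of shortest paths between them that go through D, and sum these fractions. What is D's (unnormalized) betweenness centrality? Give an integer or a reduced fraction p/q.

17/6

Pairs whose geodesics pass through D — I–J: 1/3; I–A: 1/2; I–G: 1/2; I–B: 1; H–B: 1/2.
All other pairs contribute 0.
Summing the contributions gives betweenness(D) = 17/6.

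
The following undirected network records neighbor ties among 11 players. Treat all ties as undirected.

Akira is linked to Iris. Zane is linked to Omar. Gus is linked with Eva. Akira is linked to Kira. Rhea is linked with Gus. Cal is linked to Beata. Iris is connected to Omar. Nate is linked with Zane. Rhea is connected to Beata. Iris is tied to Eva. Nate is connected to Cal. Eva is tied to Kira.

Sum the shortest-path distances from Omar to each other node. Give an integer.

Distances from Omar: Akira:2, Beata:4, Cal:3, Eva:2, Gus:3, Iris:1, Kira:3, Nate:2, Rhea:4, Zane:1.
Sum = 2 + 4 + 3 + 2 + 3 + 1 + 3 + 2 + 4 + 1 = 25.

25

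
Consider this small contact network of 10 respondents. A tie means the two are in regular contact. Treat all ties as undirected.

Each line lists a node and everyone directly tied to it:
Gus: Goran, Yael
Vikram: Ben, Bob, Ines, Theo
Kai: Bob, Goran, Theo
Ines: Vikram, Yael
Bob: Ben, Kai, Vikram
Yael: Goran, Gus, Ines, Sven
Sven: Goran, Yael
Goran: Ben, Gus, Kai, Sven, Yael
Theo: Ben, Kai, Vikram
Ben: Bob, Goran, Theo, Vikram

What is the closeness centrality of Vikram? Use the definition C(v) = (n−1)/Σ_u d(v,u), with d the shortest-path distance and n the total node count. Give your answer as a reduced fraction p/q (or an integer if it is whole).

Distances from Vikram: Ben:1, Bob:1, Goran:2, Gus:3, Ines:1, Kai:2, Sven:3, Theo:1, Yael:2. Sum = 16.
n = 10, so closeness = 9/16.

9/16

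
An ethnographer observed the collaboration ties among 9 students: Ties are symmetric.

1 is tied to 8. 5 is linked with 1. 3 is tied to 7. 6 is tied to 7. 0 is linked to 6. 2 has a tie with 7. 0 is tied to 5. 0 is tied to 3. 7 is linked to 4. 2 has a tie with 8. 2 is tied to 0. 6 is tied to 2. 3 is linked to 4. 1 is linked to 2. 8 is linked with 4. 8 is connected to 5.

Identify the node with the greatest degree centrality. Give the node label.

Degrees — 0:4, 1:3, 2:5, 3:3, 4:3, 5:3, 6:3, 7:4, 8:4.
The maximum is 5, attained only by 2.

2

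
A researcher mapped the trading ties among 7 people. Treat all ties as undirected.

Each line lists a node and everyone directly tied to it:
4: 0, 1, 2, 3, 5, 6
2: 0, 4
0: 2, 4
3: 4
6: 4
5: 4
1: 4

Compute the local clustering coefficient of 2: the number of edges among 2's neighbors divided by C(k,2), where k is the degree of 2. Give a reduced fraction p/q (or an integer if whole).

2's neighbors: 0 and 4 (k = 2).
Possible neighbor pairs: C(2,2) = 1. Edges among them: 0–4 → e = 1.
Clustering(2) = 1/1.

1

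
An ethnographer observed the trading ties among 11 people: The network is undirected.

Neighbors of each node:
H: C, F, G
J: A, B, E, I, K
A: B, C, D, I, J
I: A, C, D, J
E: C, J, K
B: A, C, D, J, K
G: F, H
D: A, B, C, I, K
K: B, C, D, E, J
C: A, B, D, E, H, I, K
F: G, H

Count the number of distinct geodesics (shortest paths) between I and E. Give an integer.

The shortest distance is 2. The length-2 paths are: I–J–E; I–C–E.
That gives 2 distinct shortest paths.

2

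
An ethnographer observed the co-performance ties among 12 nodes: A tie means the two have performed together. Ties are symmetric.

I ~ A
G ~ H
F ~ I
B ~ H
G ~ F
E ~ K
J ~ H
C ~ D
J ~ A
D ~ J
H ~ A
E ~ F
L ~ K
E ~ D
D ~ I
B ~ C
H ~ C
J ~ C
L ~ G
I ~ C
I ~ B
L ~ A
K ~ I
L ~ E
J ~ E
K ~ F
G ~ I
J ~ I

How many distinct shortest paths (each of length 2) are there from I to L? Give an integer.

The shortest distance is 2. The length-2 paths are: I–A–L; I–G–L; I–K–L.
That gives 3 distinct shortest paths.

3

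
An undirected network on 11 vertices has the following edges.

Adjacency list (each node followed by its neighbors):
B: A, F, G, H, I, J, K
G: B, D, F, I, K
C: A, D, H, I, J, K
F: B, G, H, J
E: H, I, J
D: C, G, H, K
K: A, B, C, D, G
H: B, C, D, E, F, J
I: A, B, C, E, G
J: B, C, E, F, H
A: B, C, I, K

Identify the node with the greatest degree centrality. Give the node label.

B

Degrees — A:4, B:7, C:6, D:4, E:3, F:4, G:5, H:6, I:5, J:5, K:5.
The maximum is 7, attained only by B.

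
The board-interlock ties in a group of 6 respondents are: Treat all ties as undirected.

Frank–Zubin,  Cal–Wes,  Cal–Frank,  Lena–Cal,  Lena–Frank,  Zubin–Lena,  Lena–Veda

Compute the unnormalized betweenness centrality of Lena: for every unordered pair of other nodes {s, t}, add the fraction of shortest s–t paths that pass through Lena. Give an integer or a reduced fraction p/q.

5

Pairs whose geodesics pass through Lena — Wes–Veda: 1; Wes–Zubin: 1/2; Frank–Veda: 1; Veda–Zubin: 1; Veda–Cal: 1; Zubin–Cal: 1/2.
All other pairs contribute 0.
Summing the contributions gives betweenness(Lena) = 5.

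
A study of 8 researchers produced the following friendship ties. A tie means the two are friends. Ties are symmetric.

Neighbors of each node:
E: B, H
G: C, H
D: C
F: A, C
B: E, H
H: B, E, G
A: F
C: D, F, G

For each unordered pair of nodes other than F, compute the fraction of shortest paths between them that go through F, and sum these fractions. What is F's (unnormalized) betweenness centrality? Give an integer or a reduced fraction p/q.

6

Pairs whose geodesics pass through F — C–A: 1; E–A: 1; H–A: 1; G–A: 1; B–A: 1; D–A: 1.
All other pairs contribute 0.
Summing the contributions gives betweenness(F) = 6.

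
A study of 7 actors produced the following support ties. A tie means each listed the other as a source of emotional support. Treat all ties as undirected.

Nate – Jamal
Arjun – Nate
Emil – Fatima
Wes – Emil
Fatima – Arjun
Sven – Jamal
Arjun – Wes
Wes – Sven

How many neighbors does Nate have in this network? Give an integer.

2

Nate is directly tied to Arjun and Jamal. That is 2 neighbors, so the degree of Nate is 2.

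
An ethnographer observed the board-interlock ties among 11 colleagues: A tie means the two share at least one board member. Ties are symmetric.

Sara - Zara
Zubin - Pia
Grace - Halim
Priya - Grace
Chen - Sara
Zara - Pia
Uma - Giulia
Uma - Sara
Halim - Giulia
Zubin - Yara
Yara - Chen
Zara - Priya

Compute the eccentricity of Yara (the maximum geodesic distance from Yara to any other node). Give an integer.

5

Distances from Yara: Chen:1, Giulia:4, Grace:5, Halim:5, Pia:2, Priya:4, Sara:2, Uma:3, Zara:3, Zubin:1.
The largest is 5 (to Grace and Halim), so the eccentricity of Yara is 5.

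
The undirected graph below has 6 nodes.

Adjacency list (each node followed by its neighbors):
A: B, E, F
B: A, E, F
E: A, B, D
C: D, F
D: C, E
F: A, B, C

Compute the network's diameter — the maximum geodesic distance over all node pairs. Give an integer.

Eccentricity of each node (its greatest distance to any other): A:2, B:2, C:2, D:2, E:2, F:2.
The maximum eccentricity is 2, realized for instance by the pair B–C via B – F – C. So the diameter is 2.

2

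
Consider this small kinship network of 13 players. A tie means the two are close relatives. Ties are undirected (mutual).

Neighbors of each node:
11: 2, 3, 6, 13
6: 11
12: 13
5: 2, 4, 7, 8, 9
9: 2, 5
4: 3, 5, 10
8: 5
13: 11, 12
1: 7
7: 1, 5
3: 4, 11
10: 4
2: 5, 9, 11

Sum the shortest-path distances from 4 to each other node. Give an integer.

Distances from 4: 1:3, 2:2, 3:1, 5:1, 6:3, 7:2, 8:2, 9:2, 10:1, 11:2, 12:4, 13:3.
Sum = 3 + 2 + 1 + 1 + 3 + 2 + 2 + 2 + 1 + 2 + 4 + 3 = 26.

26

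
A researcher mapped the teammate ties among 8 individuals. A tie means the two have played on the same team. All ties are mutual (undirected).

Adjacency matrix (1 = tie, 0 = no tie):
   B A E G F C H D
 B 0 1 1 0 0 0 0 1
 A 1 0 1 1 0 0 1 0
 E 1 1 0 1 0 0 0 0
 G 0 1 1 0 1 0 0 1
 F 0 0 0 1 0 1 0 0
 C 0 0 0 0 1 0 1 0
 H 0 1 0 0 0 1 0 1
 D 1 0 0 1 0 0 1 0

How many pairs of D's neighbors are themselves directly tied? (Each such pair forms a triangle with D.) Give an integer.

0

D's neighbors are B, G, and H, but none of them are tied to each other, so no triangle contains D.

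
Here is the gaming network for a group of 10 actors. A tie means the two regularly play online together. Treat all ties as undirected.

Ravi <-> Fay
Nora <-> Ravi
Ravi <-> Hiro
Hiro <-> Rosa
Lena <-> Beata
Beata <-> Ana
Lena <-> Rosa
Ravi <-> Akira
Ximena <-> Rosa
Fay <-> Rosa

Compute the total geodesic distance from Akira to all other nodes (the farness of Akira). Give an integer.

Distances from Akira: Ana:6, Beata:5, Fay:2, Hiro:2, Lena:4, Nora:2, Ravi:1, Rosa:3, Ximena:4.
Sum = 6 + 5 + 2 + 2 + 4 + 2 + 1 + 3 + 4 = 29.

29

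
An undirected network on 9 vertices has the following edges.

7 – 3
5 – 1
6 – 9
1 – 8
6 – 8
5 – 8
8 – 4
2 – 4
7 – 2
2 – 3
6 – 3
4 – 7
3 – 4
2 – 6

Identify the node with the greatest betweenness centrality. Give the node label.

Unnormalized betweenness of each node: 1:0, 2:5/3, 3:5/3, 4:6, 5:0, 6:10, 7:0, 8:38/3, 9:0.
8 has the largest value, 38/3, making it the main broker — the node through which the most shortest paths run.

8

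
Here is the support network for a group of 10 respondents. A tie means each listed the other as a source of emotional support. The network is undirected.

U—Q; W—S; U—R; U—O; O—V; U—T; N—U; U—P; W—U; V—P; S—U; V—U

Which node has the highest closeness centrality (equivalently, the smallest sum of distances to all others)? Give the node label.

U

Farness (sum of distances to all others) for each node — N:17, O:16, P:16, Q:17, R:17, S:16, T:17, U:9, V:15, W:16.
The smallest farness is 9, for U, so U has the highest closeness.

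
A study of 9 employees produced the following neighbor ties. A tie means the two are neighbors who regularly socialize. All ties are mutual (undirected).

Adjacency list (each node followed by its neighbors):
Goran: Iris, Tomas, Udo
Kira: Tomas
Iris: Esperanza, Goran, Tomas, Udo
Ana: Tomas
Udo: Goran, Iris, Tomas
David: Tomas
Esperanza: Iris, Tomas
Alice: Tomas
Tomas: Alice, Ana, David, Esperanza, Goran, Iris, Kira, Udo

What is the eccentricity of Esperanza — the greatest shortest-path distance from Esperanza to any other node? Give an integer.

2

Distances from Esperanza: Alice:2, Ana:2, David:2, Goran:2, Iris:1, Kira:2, Tomas:1, Udo:2.
The largest is 2 (to Udo, David, Kira, Alice, Ana, and Goran), so the eccentricity of Esperanza is 2.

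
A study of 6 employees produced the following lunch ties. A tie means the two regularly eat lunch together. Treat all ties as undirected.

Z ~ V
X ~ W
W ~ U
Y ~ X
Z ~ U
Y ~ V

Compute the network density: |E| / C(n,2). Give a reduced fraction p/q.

There are 6 edges and 6 nodes, so the maximum possible is C(6,2) = 15.
Density = 6/15 = 2/5.

2/5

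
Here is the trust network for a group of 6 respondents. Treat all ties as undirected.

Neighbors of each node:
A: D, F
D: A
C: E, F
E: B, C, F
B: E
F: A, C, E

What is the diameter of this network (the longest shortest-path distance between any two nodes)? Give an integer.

Eccentricity of each node (its greatest distance to any other): A:3, B:4, C:3, D:4, E:3, F:2.
The maximum eccentricity is 4, realized for instance by the pair B–D via B – E – F – A – D. So the diameter is 4.

4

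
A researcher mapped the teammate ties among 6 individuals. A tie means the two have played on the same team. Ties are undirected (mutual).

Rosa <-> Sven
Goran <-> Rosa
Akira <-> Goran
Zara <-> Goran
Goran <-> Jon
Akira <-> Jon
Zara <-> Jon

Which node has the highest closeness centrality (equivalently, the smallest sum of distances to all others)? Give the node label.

Goran

Farness (sum of distances to all others) for each node — Akira:9, Goran:6, Jon:8, Rosa:8, Sven:12, Zara:9.
The smallest farness is 6, for Goran, so Goran has the highest closeness.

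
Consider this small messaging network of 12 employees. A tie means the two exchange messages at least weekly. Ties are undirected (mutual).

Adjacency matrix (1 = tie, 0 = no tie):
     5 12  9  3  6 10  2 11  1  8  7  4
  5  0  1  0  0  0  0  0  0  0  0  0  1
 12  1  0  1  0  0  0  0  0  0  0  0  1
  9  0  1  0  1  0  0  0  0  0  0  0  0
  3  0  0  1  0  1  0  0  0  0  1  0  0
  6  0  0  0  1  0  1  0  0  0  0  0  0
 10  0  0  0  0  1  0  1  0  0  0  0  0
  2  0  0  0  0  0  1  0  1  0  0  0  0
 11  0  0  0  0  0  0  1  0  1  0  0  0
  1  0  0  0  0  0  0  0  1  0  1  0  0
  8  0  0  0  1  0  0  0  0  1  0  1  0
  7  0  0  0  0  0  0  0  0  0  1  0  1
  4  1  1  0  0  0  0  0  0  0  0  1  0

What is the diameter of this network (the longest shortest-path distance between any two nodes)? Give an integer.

6

Eccentricity of each node (its greatest distance to any other): 1:4, 2:6, 3:3, 4:5, 5:6, 6:4, 7:4, 8:3, 9:4, 10:5, 11:5, 12:5.
The maximum eccentricity is 6, realized for instance by the pair 5–2 via 5 – 12 – 9 – 3 – 6 – 10 – 2. So the diameter is 6.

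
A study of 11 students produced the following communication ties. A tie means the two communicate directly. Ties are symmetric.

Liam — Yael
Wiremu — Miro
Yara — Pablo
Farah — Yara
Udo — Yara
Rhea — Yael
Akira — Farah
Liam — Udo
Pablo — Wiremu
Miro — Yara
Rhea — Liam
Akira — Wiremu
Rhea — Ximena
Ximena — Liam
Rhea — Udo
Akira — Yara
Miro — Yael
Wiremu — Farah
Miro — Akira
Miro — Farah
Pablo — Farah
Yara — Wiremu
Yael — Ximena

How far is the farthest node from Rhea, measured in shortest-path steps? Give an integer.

3

Distances from Rhea: Akira:3, Farah:3, Liam:1, Miro:2, Pablo:3, Udo:1, Wiremu:3, Ximena:1, Yael:1, Yara:2.
The largest is 3 (to Akira, Pablo, Wiremu, and Farah), so the eccentricity of Rhea is 3.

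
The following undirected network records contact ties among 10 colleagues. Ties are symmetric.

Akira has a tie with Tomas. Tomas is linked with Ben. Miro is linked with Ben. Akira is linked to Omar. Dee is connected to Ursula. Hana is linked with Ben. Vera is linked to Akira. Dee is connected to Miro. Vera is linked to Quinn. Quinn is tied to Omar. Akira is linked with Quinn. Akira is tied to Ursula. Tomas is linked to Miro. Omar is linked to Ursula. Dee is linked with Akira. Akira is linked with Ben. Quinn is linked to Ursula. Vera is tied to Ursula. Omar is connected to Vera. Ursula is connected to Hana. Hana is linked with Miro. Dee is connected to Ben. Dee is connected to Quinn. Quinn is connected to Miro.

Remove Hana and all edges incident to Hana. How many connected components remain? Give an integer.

Hana's neighbors (Ben, Miro, and Ursula) remain reachable from one another through other ties, so the rest of the network stays in one piece.

1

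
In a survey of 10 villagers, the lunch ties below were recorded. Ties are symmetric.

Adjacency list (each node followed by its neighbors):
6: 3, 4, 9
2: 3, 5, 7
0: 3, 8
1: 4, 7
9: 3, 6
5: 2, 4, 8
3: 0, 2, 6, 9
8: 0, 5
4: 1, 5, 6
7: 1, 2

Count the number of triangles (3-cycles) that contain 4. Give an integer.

0

4's neighbors are 1, 5, and 6, but none of them are tied to each other, so no triangle contains 4.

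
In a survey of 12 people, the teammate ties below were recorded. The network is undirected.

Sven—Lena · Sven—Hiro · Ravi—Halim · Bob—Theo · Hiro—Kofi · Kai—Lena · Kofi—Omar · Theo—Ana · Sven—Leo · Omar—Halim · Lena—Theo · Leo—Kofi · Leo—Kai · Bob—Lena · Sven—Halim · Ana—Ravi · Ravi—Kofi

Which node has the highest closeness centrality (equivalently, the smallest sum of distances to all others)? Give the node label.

Sven

Farness (sum of distances to all others) for each node — Ana:25, Bob:28, Halim:22, Hiro:24, Kai:25, Kofi:22, Lena:21, Leo:22, Omar:27, Ravi:22, Sven:19, Theo:25.
The smallest farness is 19, for Sven, so Sven has the highest closeness.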